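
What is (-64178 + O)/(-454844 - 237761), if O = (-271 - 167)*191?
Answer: 147836/692605 ≈ 0.21345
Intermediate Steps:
O = -83658 (O = -438*191 = -83658)
(-64178 + O)/(-454844 - 237761) = (-64178 - 83658)/(-454844 - 237761) = -147836/(-692605) = -147836*(-1/692605) = 147836/692605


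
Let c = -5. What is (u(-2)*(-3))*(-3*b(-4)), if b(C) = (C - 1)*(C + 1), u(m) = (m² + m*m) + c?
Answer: 405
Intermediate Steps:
u(m) = -5 + 2*m² (u(m) = (m² + m*m) - 5 = (m² + m²) - 5 = 2*m² - 5 = -5 + 2*m²)
b(C) = (1 + C)*(-1 + C) (b(C) = (-1 + C)*(1 + C) = (1 + C)*(-1 + C))
(u(-2)*(-3))*(-3*b(-4)) = ((-5 + 2*(-2)²)*(-3))*(-3*(-1 + (-4)²)) = ((-5 + 2*4)*(-3))*(-3*(-1 + 16)) = ((-5 + 8)*(-3))*(-3*15) = (3*(-3))*(-45) = -9*(-45) = 405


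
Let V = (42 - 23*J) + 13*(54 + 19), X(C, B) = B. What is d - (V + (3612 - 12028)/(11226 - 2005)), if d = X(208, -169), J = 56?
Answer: 1188704/9221 ≈ 128.91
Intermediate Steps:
V = -297 (V = (42 - 23*56) + 13*(54 + 19) = (42 - 1288) + 13*73 = -1246 + 949 = -297)
d = -169
d - (V + (3612 - 12028)/(11226 - 2005)) = -169 - (-297 + (3612 - 12028)/(11226 - 2005)) = -169 - (-297 - 8416/9221) = -169 - 1*(-2747053/9221) = -169 + 2747053/9221 = 1188704/9221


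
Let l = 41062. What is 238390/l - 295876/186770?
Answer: 8093709997/1917287435 ≈ 4.2214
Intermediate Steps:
238390/l - 295876/186770 = 238390/41062 - 295876/186770 = 238390*(1/41062) - 295876*1/186770 = 119195/20531 - 147938/93385 = 8093709997/1917287435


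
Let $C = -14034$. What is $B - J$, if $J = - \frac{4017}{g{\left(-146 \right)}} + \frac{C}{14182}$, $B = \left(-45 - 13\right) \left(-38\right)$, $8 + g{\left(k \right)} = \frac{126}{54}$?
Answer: $\frac{180351236}{120547} \approx 1496.1$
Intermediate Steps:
$g{\left(k \right)} = - \frac{17}{3}$ ($g{\left(k \right)} = -8 + \frac{126}{54} = -8 + 126 \cdot \frac{1}{54} = -8 + \frac{7}{3} = - \frac{17}{3}$)
$B = 2204$ ($B = \left(-58\right) \left(-38\right) = 2204$)
$J = \frac{85334352}{120547}$ ($J = - \frac{4017}{- \frac{17}{3}} - \frac{14034}{14182} = \left(-4017\right) \left(- \frac{3}{17}\right) - \frac{7017}{7091} = \frac{12051}{17} - \frac{7017}{7091} = \frac{85334352}{120547} \approx 707.89$)
$B - J = 2204 - \frac{85334352}{120547} = \frac{180351236}{120547}$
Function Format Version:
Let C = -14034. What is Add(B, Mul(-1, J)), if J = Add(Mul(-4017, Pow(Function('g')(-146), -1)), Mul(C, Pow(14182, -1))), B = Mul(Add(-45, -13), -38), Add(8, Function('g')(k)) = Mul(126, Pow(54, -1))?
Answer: Rational(180351236, 120547) ≈ 1496.1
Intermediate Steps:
Function('g')(k) = Rational(-17, 3) (Function('g')(k) = Add(-8, Mul(126, Pow(54, -1))) = Add(-8, Mul(126, Rational(1, 54))) = Add(-8, Rational(7, 3)) = Rational(-17, 3))
B = 2204 (B = Mul(-58, -38) = 2204)
J = Rational(85334352, 120547) (J = Add(Mul(-4017, Pow(Rational(-17, 3), -1)), Mul(-14034, Pow(14182, -1))) = Add(Mul(-4017, Rational(-3, 17)), Mul(-14034, Rational(1, 14182))) = Add(Rational(12051, 17), Rational(-7017, 7091)) = Rational(85334352, 120547) ≈ 707.89)
Add(B, Mul(-1, J)) = Add(2204, Mul(-1, Rational(85334352, 120547))) = Add(2204, Rational(-85334352, 120547)) = Rational(180351236, 120547)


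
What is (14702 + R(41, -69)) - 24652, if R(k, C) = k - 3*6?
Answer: -9927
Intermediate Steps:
R(k, C) = -18 + k (R(k, C) = k - 18 = -18 + k)
(14702 + R(41, -69)) - 24652 = (14702 + (-18 + 41)) - 24652 = (14702 + 23) - 24652 = 14725 - 24652 = -9927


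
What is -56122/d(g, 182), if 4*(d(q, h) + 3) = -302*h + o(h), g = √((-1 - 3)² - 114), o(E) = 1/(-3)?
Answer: 673464/164929 ≈ 4.0834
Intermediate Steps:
o(E) = -⅓
g = 7*I*√2 (g = √((-4)² - 114) = √(16 - 114) = √(-98) = 7*I*√2 ≈ 9.8995*I)
d(q, h) = -37/12 - 151*h/2 (d(q, h) = -3 + (-302*h - ⅓)/4 = -3 + (-⅓ - 302*h)/4 = -3 + (-1/12 - 151*h/2) = -37/12 - 151*h/2)
-56122/d(g, 182) = -56122/(-37/12 - 151/2*182) = -56122/(-37/12 - 13741) = -56122/(-164929/12) = -56122*(-12/164929) = 673464/164929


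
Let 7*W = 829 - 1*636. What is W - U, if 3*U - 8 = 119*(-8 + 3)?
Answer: 4688/21 ≈ 223.24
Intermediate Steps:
U = -587/3 (U = 8/3 + (119*(-8 + 3))/3 = 8/3 + (119*(-5))/3 = 8/3 + (⅓)*(-595) = 8/3 - 595/3 = -587/3 ≈ -195.67)
W = 193/7 (W = (829 - 1*636)/7 = (829 - 636)/7 = (⅐)*193 = 193/7 ≈ 27.571)
W - U = 193/7 - 1*(-587/3) = 193/7 + 587/3 = 4688/21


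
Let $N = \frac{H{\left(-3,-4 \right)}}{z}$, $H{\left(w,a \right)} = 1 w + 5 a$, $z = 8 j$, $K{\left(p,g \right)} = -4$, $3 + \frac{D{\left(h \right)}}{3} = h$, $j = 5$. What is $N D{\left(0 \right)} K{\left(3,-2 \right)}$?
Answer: $- \frac{207}{10} \approx -20.7$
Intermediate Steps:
$D{\left(h \right)} = -9 + 3 h$
$z = 40$ ($z = 8 \cdot 5 = 40$)
$H{\left(w,a \right)} = w + 5 a$
$N = - \frac{23}{40}$ ($N = \frac{-3 + 5 \left(-4\right)}{40} = \left(-3 - 20\right) \frac{1}{40} = \left(-23\right) \frac{1}{40} = - \frac{23}{40} \approx -0.575$)
$N D{\left(0 \right)} K{\left(3,-2 \right)} = - \frac{23 \left(-9 + 3 \cdot 0\right)}{40} \left(-4\right) = - \frac{23 \left(-9 + 0\right)}{40} \left(-4\right) = \left(- \frac{23}{40}\right) \left(-9\right) \left(-4\right) = \frac{207}{40} \left(-4\right) = - \frac{207}{10}$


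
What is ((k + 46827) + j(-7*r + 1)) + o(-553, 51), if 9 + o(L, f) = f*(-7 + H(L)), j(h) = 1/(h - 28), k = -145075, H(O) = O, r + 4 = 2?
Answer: -1648622/13 ≈ -1.2682e+5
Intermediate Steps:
r = -2 (r = -4 + 2 = -2)
j(h) = 1/(-28 + h)
o(L, f) = -9 + f*(-7 + L)
((k + 46827) + j(-7*r + 1)) + o(-553, 51) = ((-145075 + 46827) + 1/(-28 + (-7*(-2) + 1))) + (-9 - 7*51 - 553*51) = (-98248 + 1/(-28 + (14 + 1))) + (-9 - 357 - 28203) = (-98248 + 1/(-28 + 15)) - 28569 = (-98248 + 1/(-13)) - 28569 = (-98248 - 1/13) - 28569 = -1277225/13 - 28569 = -1648622/13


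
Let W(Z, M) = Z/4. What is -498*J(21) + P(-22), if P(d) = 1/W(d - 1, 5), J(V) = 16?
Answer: -183268/23 ≈ -7968.2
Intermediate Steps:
W(Z, M) = Z/4 (W(Z, M) = Z*(¼) = Z/4)
P(d) = 1/(-¼ + d/4) (P(d) = 1/((d - 1)/4) = 1/((-1 + d)/4) = 1/(-¼ + d/4))
-498*J(21) + P(-22) = -498*16 + 4/(-1 - 22) = -7968 + 4/(-23) = -7968 + 4*(-1/23) = -7968 - 4/23 = -183268/23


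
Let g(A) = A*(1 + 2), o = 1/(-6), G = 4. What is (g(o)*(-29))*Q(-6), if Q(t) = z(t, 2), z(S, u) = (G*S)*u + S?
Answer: -783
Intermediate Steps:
o = -⅙ ≈ -0.16667
z(S, u) = S + 4*S*u (z(S, u) = (4*S)*u + S = 4*S*u + S = S + 4*S*u)
g(A) = 3*A (g(A) = A*3 = 3*A)
Q(t) = 9*t (Q(t) = t*(1 + 4*2) = t*(1 + 8) = t*9 = 9*t)
(g(o)*(-29))*Q(-6) = ((3*(-⅙))*(-29))*(9*(-6)) = -½*(-29)*(-54) = (29/2)*(-54) = -783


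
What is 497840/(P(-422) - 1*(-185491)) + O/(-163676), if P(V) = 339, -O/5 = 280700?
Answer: 8557421621/760397777 ≈ 11.254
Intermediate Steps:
O = -1403500 (O = -5*280700 = -1403500)
497840/(P(-422) - 1*(-185491)) + O/(-163676) = 497840/(339 - 1*(-185491)) - 1403500/(-163676) = 497840/(339 + 185491) - 1403500*(-1/163676) = 497840/185830 + 350875/40919 = 497840*(1/185830) + 350875/40919 = 49784/18583 + 350875/40919 = 8557421621/760397777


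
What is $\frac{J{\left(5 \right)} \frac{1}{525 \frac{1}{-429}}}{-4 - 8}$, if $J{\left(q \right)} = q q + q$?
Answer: $\frac{143}{70} \approx 2.0429$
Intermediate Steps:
$J{\left(q \right)} = q + q^{2}$ ($J{\left(q \right)} = q^{2} + q = q + q^{2}$)
$\frac{J{\left(5 \right)} \frac{1}{525 \frac{1}{-429}}}{-4 - 8} = \frac{5 \left(1 + 5\right) \frac{1}{525 \frac{1}{-429}}}{-4 - 8} = \frac{5 \cdot 6 \frac{1}{525 \left(- \frac{1}{429}\right)}}{-12} = - \frac{30 \frac{1}{- \frac{175}{143}}}{12} = - \frac{30 \left(- \frac{143}{175}\right)}{12} = \left(- \frac{1}{12}\right) \left(- \frac{858}{35}\right) = \frac{143}{70}$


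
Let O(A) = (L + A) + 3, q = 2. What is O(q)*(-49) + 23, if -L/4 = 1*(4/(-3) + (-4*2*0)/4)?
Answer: -1450/3 ≈ -483.33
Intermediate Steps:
L = 16/3 (L = -4*(4/(-3) + (-4*2*0)/4) = -4*(4*(-⅓) - 8*0*(¼)) = -4*(-4/3 + 0*(¼)) = -4*(-4/3 + 0) = -4*(-4)/3 = -4*(-4/3) = 16/3 ≈ 5.3333)
O(A) = 25/3 + A (O(A) = (16/3 + A) + 3 = 25/3 + A)
O(q)*(-49) + 23 = (25/3 + 2)*(-49) + 23 = (31/3)*(-49) + 23 = -1519/3 + 23 = -1450/3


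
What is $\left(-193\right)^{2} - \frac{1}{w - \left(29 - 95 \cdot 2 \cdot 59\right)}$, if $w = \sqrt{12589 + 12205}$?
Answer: $\frac{4655751269602}{124989967} + \frac{7 \sqrt{506}}{124989967} \approx 37249.0$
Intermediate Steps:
$w = 7 \sqrt{506}$ ($w = \sqrt{24794} = 7 \sqrt{506} \approx 157.46$)
$\left(-193\right)^{2} - \frac{1}{w - \left(29 - 95 \cdot 2 \cdot 59\right)} = \left(-193\right)^{2} - \frac{1}{7 \sqrt{506} - \left(29 - 95 \cdot 2 \cdot 59\right)} = 37249 - \frac{1}{7 \sqrt{506} + \left(95 \cdot 118 - 29\right)} = 37249 - \frac{1}{7 \sqrt{506} + \left(11210 - 29\right)} = 37249 - \frac{1}{7 \sqrt{506} + 11181} = 37249 - \frac{1}{11181 + 7 \sqrt{506}}$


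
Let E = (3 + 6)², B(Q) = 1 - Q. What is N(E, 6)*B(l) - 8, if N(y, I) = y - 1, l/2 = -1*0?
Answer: 72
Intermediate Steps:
l = 0 (l = 2*(-1*0) = 2*0 = 0)
E = 81 (E = 9² = 81)
N(y, I) = -1 + y
N(E, 6)*B(l) - 8 = (-1 + 81)*(1 - 1*0) - 8 = 80*(1 + 0) - 8 = 80*1 - 8 = 80 - 8 = 72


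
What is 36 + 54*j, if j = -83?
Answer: -4446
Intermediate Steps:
36 + 54*j = 36 + 54*(-83) = 36 - 4482 = -4446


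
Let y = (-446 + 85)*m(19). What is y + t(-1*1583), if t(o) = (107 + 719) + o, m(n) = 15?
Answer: -6172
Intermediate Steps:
y = -5415 (y = (-446 + 85)*15 = -361*15 = -5415)
t(o) = 826 + o
y + t(-1*1583) = -5415 + (826 - 1*1583) = -5415 + (826 - 1583) = -5415 - 757 = -6172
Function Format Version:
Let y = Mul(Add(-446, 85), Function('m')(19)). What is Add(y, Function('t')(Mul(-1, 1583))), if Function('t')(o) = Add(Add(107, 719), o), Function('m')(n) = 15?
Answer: -6172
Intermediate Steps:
y = -5415 (y = Mul(Add(-446, 85), 15) = Mul(-361, 15) = -5415)
Function('t')(o) = Add(826, o)
Add(y, Function('t')(Mul(-1, 1583))) = Add(-5415, Add(826, Mul(-1, 1583))) = Add(-5415, Add(826, -1583)) = Add(-5415, -757) = -6172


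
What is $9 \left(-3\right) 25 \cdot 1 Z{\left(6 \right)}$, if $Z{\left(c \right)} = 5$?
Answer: $-3375$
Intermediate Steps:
$9 \left(-3\right) 25 \cdot 1 Z{\left(6 \right)} = 9 \left(-3\right) 25 \cdot 1 \cdot 5 = \left(-27\right) 25 \cdot 5 = \left(-675\right) 5 = -3375$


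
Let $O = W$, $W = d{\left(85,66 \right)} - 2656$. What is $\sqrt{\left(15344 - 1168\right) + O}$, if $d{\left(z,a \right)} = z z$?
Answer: $\sqrt{18745} \approx 136.91$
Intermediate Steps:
$d{\left(z,a \right)} = z^{2}$
$W = 4569$ ($W = 85^{2} - 2656 = 7225 - 2656 = 4569$)
$O = 4569$
$\sqrt{\left(15344 - 1168\right) + O} = \sqrt{\left(15344 - 1168\right) + 4569} = \sqrt{14176 + 4569} = \sqrt{18745}$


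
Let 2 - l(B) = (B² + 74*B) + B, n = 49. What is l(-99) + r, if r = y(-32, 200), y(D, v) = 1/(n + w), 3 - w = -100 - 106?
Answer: -612491/258 ≈ -2374.0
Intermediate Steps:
l(B) = 2 - B² - 75*B (l(B) = 2 - ((B² + 74*B) + B) = 2 - (B² + 75*B) = 2 + (-B² - 75*B) = 2 - B² - 75*B)
w = 209 (w = 3 - (-100 - 106) = 3 - 1*(-206) = 3 + 206 = 209)
y(D, v) = 1/258 (y(D, v) = 1/(49 + 209) = 1/258)
r = 1/258 ≈ 0.0038760
l(-99) + r = (2 - 1*(-99)² - 75*(-99)) + 1/258 = (2 - 1*9801 + 7425) + 1/258 = (2 - 9801 + 7425) + 1/258 = -2374 + 1/258 = -612491/258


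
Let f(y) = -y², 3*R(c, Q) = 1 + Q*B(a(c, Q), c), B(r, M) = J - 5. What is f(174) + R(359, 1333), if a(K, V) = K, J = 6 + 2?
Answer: -86828/3 ≈ -28943.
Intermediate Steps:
J = 8
B(r, M) = 3 (B(r, M) = 8 - 5 = 3)
R(c, Q) = ⅓ + Q (R(c, Q) = (1 + Q*3)/3 = (1 + 3*Q)/3 = ⅓ + Q)
f(174) + R(359, 1333) = -1*174² + (⅓ + 1333) = -1*30276 + 4000/3 = -30276 + 4000/3 = -86828/3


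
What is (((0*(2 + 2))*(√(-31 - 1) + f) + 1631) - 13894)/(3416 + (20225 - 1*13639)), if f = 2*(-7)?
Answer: -12263/10002 ≈ -1.2261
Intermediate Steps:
f = -14
(((0*(2 + 2))*(√(-31 - 1) + f) + 1631) - 13894)/(3416 + (20225 - 1*13639)) = (((0*(2 + 2))*(√(-31 - 1) - 14) + 1631) - 13894)/(3416 + (20225 - 1*13639)) = (((0*4)*(√(-32) - 14) + 1631) - 13894)/(3416 + (20225 - 13639)) = ((0*(4*I*√2 - 14) + 1631) - 13894)/(3416 + 6586) = ((0*(-14 + 4*I*√2) + 1631) - 13894)/10002 = ((0 + 1631) - 13894)*(1/10002) = (1631 - 13894)*(1/10002) = -12263*1/10002 = -12263/10002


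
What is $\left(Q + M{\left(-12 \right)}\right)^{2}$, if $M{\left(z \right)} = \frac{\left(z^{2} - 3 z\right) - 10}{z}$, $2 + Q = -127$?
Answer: $\frac{737881}{36} \approx 20497.0$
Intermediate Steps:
$Q = -129$ ($Q = -2 - 127 = -129$)
$M{\left(z \right)} = \frac{-10 + z^{2} - 3 z}{z}$
$\left(Q + M{\left(-12 \right)}\right)^{2} = \left(-129 - \left(15 - \frac{5}{6}\right)\right)^{2} = \left(-129 - \frac{85}{6}\right)^{2} = \left(- \frac{859}{6}\right)^{2} = \frac{737881}{36}$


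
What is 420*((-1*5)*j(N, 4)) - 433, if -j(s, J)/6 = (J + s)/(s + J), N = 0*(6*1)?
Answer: 12167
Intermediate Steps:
N = 0 (N = 0*6 = 0)
j(s, J) = -6 (j(s, J) = -6*(J + s)/(s + J) = -6*(J + s)/(J + s) = -6*1 = -6)
420*((-1*5)*j(N, 4)) - 433 = 420*(-1*5*(-6)) - 433 = 420*(-5*(-6)) - 433 = 420*30 - 433 = 12600 - 433 = 12167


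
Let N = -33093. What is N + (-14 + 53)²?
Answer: -31572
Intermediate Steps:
N + (-14 + 53)² = -33093 + (-14 + 53)² = -33093 + 39² = -33093 + 1521 = -31572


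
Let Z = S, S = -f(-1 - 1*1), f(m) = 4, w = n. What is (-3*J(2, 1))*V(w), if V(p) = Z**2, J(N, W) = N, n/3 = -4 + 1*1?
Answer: -96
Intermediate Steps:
n = -9 (n = 3*(-4 + 1*1) = 3*(-4 + 1) = 3*(-3) = -9)
w = -9
S = -4 (S = -1*4 = -4)
Z = -4
V(p) = 16 (V(p) = (-4)**2 = 16)
(-3*J(2, 1))*V(w) = -3*2*16 = -6*16 = -96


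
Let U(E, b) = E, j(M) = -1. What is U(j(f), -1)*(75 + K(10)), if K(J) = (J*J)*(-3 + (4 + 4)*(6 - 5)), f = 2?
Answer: -575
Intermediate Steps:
K(J) = 5*J**2 (K(J) = J**2*(-3 + 8*1) = J**2*(-3 + 8) = J**2*5 = 5*J**2)
U(j(f), -1)*(75 + K(10)) = -(75 + 5*10**2) = -(75 + 5*100) = -(75 + 500) = -1*575 = -575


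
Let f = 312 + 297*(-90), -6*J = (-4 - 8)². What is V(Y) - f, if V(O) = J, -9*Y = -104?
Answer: 26394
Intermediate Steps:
Y = 104/9 (Y = -⅑*(-104) = 104/9 ≈ 11.556)
J = -24 (J = -(-4 - 8)²/6 = -⅙*(-12)² = -⅙*144 = -24)
f = -26418 (f = 312 - 26730 = -26418)
V(O) = -24
V(Y) - f = -24 - 1*(-26418) = -24 + 26418 = 26394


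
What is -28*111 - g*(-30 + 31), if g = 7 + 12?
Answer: -3127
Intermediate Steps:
g = 19
-28*111 - g*(-30 + 31) = -28*111 - 19*(-30 + 31) = -3108 - 19 = -3127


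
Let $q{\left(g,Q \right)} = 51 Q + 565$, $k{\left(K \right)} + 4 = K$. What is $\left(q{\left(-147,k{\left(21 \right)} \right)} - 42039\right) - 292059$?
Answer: $-332666$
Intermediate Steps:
$k{\left(K \right)} = -4 + K$
$q{\left(g,Q \right)} = 565 + 51 Q$
$\left(q{\left(-147,k{\left(21 \right)} \right)} - 42039\right) - 292059 = \left(\left(565 + 51 \left(-4 + 21\right)\right) - 42039\right) - 292059 = \left(\left(565 + 51 \cdot 17\right) - 42039\right) - 292059 = \left(\left(565 + 867\right) - 42039\right) - 292059 = \left(1432 - 42039\right) - 292059 = -40607 - 292059 = -332666$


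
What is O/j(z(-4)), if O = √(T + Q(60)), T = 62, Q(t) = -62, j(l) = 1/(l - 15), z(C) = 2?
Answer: 0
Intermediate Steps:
j(l) = 1/(-15 + l)
O = 0 (O = √(62 - 62) = √0 = 0)
O/j(z(-4)) = 0/(1/(-15 + 2)) = 0/(1/(-13)) = 0/(-1/13) = 0*(-13) = 0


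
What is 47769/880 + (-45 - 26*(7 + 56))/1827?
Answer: 9532547/178640 ≈ 53.362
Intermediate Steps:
47769/880 + (-45 - 26*(7 + 56))/1827 = 47769*(1/880) + (-45 - 26*63)*(1/1827) = 47769/880 + (-45 - 1638)*(1/1827) = 47769/880 - 1683*1/1827 = 47769/880 - 187/203 = 9532547/178640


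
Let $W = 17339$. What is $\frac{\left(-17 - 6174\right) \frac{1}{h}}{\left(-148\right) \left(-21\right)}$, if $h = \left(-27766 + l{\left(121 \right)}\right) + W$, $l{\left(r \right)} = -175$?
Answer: $\frac{6191}{32951016} \approx 0.00018789$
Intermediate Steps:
$h = -10602$ ($h = \left(-27766 - 175\right) + 17339 = -27941 + 17339 = -10602$)
$\frac{\left(-17 - 6174\right) \frac{1}{h}}{\left(-148\right) \left(-21\right)} = \frac{\left(-17 - 6174\right) \frac{1}{-10602}}{\left(-148\right) \left(-21\right)} = \frac{\left(-17 - 6174\right) \left(- \frac{1}{10602}\right)}{3108} = \left(-6191\right) \left(- \frac{1}{10602}\right) \frac{1}{3108} = \frac{6191}{10602} \cdot \frac{1}{3108} = \frac{6191}{32951016}$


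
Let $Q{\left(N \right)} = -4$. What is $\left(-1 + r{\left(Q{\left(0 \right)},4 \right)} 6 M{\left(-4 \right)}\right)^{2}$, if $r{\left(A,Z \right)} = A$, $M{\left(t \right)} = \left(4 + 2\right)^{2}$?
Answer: $748225$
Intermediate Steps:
$M{\left(t \right)} = 36$ ($M{\left(t \right)} = 6^{2} = 36$)
$\left(-1 + r{\left(Q{\left(0 \right)},4 \right)} 6 M{\left(-4 \right)}\right)^{2} = \left(-1 + \left(-4\right) 6 \cdot 36\right)^{2} = \left(-1 - 864\right)^{2} = \left(-865\right)^{2} = 748225$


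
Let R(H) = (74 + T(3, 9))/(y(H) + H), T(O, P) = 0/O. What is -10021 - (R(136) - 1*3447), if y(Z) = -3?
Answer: -874416/133 ≈ -6574.6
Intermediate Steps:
T(O, P) = 0
R(H) = 74/(-3 + H) (R(H) = (74 + 0)/(-3 + H) = 74/(-3 + H))
-10021 - (R(136) - 1*3447) = -10021 - (74/(-3 + 136) - 1*3447) = -10021 - (74/133 - 3447) = -10021 - 1*(-458377/133) = -10021 + 458377/133 = -874416/133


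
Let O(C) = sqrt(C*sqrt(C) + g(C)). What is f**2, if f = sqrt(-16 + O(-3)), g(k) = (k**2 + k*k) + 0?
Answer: -16 + sqrt(18 - 3*I*sqrt(3)) ≈ -11.714 - 0.60622*I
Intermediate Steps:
g(k) = 2*k**2 (g(k) = (k**2 + k**2) + 0 = 2*k**2 + 0 = 2*k**2)
O(C) = sqrt(C**(3/2) + 2*C**2) (O(C) = sqrt(C*sqrt(C) + 2*C**2) = sqrt(C**(3/2) + 2*C**2))
f = sqrt(-16 + sqrt(18 - 3*I*sqrt(3))) (f = sqrt(-16 + sqrt((-3)**(3/2) + 2*(-3)**2)) = sqrt(-16 + sqrt(-3*I*sqrt(3) + 2*9)) = sqrt(-16 + sqrt(-3*I*sqrt(3) + 18)) = sqrt(-16 + sqrt(18 - 3*I*sqrt(3))) ≈ 0.088531 - 3.4238*I)
f**2 = (sqrt(-16 + sqrt(3)*sqrt(6 - I*sqrt(3))))**2 = -16 + sqrt(3)*sqrt(6 - I*sqrt(3))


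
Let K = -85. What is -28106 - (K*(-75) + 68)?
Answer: -34549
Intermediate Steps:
-28106 - (K*(-75) + 68) = -28106 - (-85*(-75) + 68) = -28106 - (6375 + 68) = -28106 - 1*6443 = -28106 - 6443 = -34549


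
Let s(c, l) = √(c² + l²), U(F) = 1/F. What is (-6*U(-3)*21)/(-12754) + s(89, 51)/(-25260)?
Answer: -3/911 - √10522/25260 ≈ -0.0073539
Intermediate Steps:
(-6*U(-3)*21)/(-12754) + s(89, 51)/(-25260) = (-6/(-3)*21)/(-12754) + √(89² + 51²)/(-25260) = (-6*(-⅓)*21)*(-1/12754) + √(7921 + 2601)*(-1/25260) = (2*21)*(-1/12754) + √10522*(-1/25260) = 42*(-1/12754) - √10522/25260 = -3/911 - √10522/25260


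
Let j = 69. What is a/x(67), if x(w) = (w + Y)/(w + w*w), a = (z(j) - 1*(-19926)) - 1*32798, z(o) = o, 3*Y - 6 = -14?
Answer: -174991404/193 ≈ -9.0669e+5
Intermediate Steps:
Y = -8/3 (Y = 2 + (⅓)*(-14) = 2 - 14/3 = -8/3 ≈ -2.6667)
a = -12803 (a = (69 - 1*(-19926)) - 1*32798 = (69 + 19926) - 32798 = 19995 - 32798 = -12803)
x(w) = (-8/3 + w)/(w + w²) (x(w) = (w - 8/3)/(w + w*w) = (-8/3 + w)/(w + w²))
a/x(67) = -12803*67*(1 + 67)/(-8/3 + 67) = -12803/((1/67)*(193/3)/68) = -12803/((1/67)*(1/68)*(193/3)) = -12803/193/13668 = -12803*13668/193 = -174991404/193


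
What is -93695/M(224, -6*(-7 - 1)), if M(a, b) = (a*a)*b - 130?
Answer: -93695/2408318 ≈ -0.038905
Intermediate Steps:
M(a, b) = -130 + b*a² (M(a, b) = a²*b - 130 = b*a² - 130 = -130 + b*a²)
-93695/M(224, -6*(-7 - 1)) = -93695/(-130 - 6*(-7 - 1)*224²) = -93695/(-130 - 6*(-8)*50176) = -93695/(-130 + 48*50176) = -93695/(-130 + 2408448) = -93695/2408318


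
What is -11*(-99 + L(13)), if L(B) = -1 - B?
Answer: 1243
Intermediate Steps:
-11*(-99 + L(13)) = -11*(-99 + (-1 - 1*13)) = -11*(-99 + (-1 - 13)) = -11*(-99 - 14) = -11*(-113) = 1243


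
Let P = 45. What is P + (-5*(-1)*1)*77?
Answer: 430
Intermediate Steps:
P + (-5*(-1)*1)*77 = 45 + (-5*(-1)*1)*77 = 45 + (5*1)*77 = 45 + 5*77 = 45 + 385 = 430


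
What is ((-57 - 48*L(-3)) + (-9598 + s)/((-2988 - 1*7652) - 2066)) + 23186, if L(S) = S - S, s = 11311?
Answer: 293875361/12706 ≈ 23129.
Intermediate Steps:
L(S) = 0
((-57 - 48*L(-3)) + (-9598 + s)/((-2988 - 1*7652) - 2066)) + 23186 = ((-57 - 48*0) + (-9598 + 11311)/((-2988 - 1*7652) - 2066)) + 23186 = ((-57 + 0) + 1713/((-2988 - 7652) - 2066)) + 23186 = (-57 + 1713/(-10640 - 2066)) + 23186 = (-57 + 1713/(-12706)) + 23186 = (-57 + 1713*(-1/12706)) + 23186 = (-57 - 1713/12706) + 23186 = -725955/12706 + 23186 = 293875361/12706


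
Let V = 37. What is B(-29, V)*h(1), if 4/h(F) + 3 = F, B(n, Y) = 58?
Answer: -116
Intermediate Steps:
h(F) = 4/(-3 + F)
B(-29, V)*h(1) = 58*(4/(-3 + 1)) = 58*(4/(-2)) = 58*(4*(-½)) = 58*(-2) = -116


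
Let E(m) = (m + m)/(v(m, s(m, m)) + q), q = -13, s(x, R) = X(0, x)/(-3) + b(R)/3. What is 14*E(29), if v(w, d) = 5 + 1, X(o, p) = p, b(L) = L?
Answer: -116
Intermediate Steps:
s(x, R) = -x/3 + R/3 (s(x, R) = x/(-3) + R/3 = x*(-1/3) + R*(1/3) = -x/3 + R/3)
v(w, d) = 6
E(m) = -2*m/7 (E(m) = (m + m)/(6 - 13) = (2*m)/(-7) = (2*m)*(-1/7) = -2*m/7)
14*E(29) = 14*(-2/7*29) = 14*(-58/7) = -116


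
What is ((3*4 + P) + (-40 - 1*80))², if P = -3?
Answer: 12321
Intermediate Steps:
((3*4 + P) + (-40 - 1*80))² = ((3*4 - 3) + (-40 - 1*80))² = ((12 - 3) + (-40 - 80))² = (9 - 120)² = (-111)² = 12321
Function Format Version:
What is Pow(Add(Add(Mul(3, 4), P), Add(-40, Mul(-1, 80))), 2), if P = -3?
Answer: 12321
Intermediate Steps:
Pow(Add(Add(Mul(3, 4), P), Add(-40, Mul(-1, 80))), 2) = Pow(Add(Add(Mul(3, 4), -3), Add(-40, Mul(-1, 80))), 2) = Pow(Add(Add(12, -3), Add(-40, -80)), 2) = Pow(Add(9, -120), 2) = Pow(-111, 2) = 12321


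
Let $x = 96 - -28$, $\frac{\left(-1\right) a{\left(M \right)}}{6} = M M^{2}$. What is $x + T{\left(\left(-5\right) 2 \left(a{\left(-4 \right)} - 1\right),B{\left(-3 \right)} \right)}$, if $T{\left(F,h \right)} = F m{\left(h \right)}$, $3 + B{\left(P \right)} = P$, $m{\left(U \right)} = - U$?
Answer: $-22856$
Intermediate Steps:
$a{\left(M \right)} = - 6 M^{3}$ ($a{\left(M \right)} = - 6 M M^{2} = - 6 M^{3}$)
$B{\left(P \right)} = -3 + P$
$T{\left(F,h \right)} = - F h$ ($T{\left(F,h \right)} = F \left(- h\right) = - F h$)
$x = 124$ ($x = 96 + 28 = 124$)
$x + T{\left(\left(-5\right) 2 \left(a{\left(-4 \right)} - 1\right),B{\left(-3 \right)} \right)} = 124 - \left(-5\right) 2 \left(- 6 \left(-4\right)^{3} - 1\right) \left(-3 - 3\right) = 124 - - 10 \left(\left(-6\right) \left(-64\right) - 1\right) \left(-6\right) = 124 - - 10 \left(384 - 1\right) \left(-6\right) = 124 - \left(-10\right) 383 \left(-6\right) = 124 - \left(-3830\right) \left(-6\right) = 124 - 22980 = -22856$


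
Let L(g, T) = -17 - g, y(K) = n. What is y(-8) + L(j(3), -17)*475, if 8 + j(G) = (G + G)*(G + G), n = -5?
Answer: -21380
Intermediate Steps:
y(K) = -5
j(G) = -8 + 4*G² (j(G) = -8 + (G + G)*(G + G) = -8 + (2*G)*(2*G) = -8 + 4*G²)
y(-8) + L(j(3), -17)*475 = -5 + (-17 - (-8 + 4*3²))*475 = -5 + (-17 - (-8 + 4*9))*475 = -5 + (-17 - (-8 + 36))*475 = -5 + (-17 - 1*28)*475 = -5 + (-17 - 28)*475 = -5 - 45*475 = -5 - 21375 = -21380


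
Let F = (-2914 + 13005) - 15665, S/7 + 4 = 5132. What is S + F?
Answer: 30322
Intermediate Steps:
S = 35896 (S = -28 + 7*5132 = -28 + 35924 = 35896)
F = -5574 (F = 10091 - 15665 = -5574)
S + F = 35896 - 5574 = 30322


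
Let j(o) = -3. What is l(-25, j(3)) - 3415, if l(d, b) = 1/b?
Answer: -10246/3 ≈ -3415.3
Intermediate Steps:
l(-25, j(3)) - 3415 = 1/(-3) - 3415 = -⅓ - 3415 = -10246/3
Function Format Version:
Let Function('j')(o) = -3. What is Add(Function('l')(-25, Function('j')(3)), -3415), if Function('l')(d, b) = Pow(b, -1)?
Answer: Rational(-10246, 3) ≈ -3415.3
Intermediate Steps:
Add(Function('l')(-25, Function('j')(3)), -3415) = Add(Pow(-3, -1), -3415) = Add(Rational(-1, 3), -3415) = Rational(-10246, 3)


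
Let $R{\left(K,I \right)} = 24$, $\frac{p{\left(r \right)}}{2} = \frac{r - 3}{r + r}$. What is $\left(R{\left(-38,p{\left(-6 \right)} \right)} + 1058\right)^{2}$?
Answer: $1170724$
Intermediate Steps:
$p{\left(r \right)} = \frac{-3 + r}{r}$ ($p{\left(r \right)} = 2 \frac{r - 3}{r + r} = 2 \frac{-3 + r}{2 r} = \frac{-3 + r}{r}$)
$\left(R{\left(-38,p{\left(-6 \right)} \right)} + 1058\right)^{2} = \left(24 + 1058\right)^{2} = 1082^{2} = 1170724$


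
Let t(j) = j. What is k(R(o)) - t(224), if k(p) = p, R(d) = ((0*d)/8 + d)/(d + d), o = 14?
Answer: -447/2 ≈ -223.50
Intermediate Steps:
R(d) = ½ (R(d) = (0*(⅛) + d)/((2*d)) = (0 + d)*(1/(2*d)) = d*(1/(2*d)) = ½)
k(R(o)) - t(224) = ½ - 1*224 = ½ - 224 = -447/2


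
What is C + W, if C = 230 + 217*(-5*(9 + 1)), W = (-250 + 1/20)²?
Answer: 20742001/400 ≈ 51855.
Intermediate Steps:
W = 24990001/400 (W = (-250 + 1/20)² = (-4999/20)² = 24990001/400 ≈ 62475.)
C = -10620 (C = 230 + 217*(-5*10) = 230 + 217*(-50) = 230 - 10850 = -10620)
C + W = -10620 + 24990001/400 = 20742001/400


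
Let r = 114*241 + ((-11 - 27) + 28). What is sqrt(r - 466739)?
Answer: 5*I*sqrt(17571) ≈ 662.78*I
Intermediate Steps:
r = 27464 (r = 27474 + (-38 + 28) = 27474 - 10 = 27464)
sqrt(r - 466739) = sqrt(27464 - 466739) = sqrt(-439275) = 5*I*sqrt(17571)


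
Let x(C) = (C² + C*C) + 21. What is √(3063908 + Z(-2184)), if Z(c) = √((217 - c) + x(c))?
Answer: √(3063908 + √9542134) ≈ 1751.3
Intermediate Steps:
x(C) = 21 + 2*C² (x(C) = (C² + C²) + 21 = 2*C² + 21 = 21 + 2*C²)
Z(c) = √(238 - c + 2*c²) (Z(c) = √((217 - c) + (21 + 2*c²)) = √(238 - c + 2*c²))
√(3063908 + Z(-2184)) = √(3063908 + √(238 - 1*(-2184) + 2*(-2184)²)) = √(3063908 + √(238 + 2184 + 2*4769856)) = √(3063908 + √(238 + 2184 + 9539712)) = √(3063908 + √9542134)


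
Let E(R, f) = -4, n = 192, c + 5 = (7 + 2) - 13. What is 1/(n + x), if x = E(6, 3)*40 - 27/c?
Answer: 1/35 ≈ 0.028571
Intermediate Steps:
c = -9 (c = -5 + ((7 + 2) - 13) = -5 + (9 - 13) = -5 - 4 = -9)
x = -157 (x = -4*40 - 27/(-9) = -160 - 27*(-⅑) = -160 + 3 = -157)
1/(n + x) = 1/(192 - 157) = 1/35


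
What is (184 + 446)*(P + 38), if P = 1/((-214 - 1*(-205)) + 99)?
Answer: 23947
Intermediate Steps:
P = 1/90 (P = 1/((-214 + 205) + 99) = 1/(-9 + 99) = 1/90 ≈ 0.011111)
(184 + 446)*(P + 38) = (184 + 446)*(1/90 + 38) = 630*(3421/90) = 23947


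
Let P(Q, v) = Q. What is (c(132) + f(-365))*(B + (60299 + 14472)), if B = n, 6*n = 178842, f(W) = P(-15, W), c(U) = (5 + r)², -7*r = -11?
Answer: 144422218/49 ≈ 2.9474e+6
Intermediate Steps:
r = 11/7 (r = -⅐*(-11) = 11/7 ≈ 1.5714)
c(U) = 2116/49 (c(U) = (5 + 11/7)² = (46/7)² = 2116/49)
f(W) = -15
n = 29807 (n = (⅙)*178842 = 29807)
B = 29807
(c(132) + f(-365))*(B + (60299 + 14472)) = (2116/49 - 15)*(29807 + (60299 + 14472)) = 1381*(29807 + 74771)/49 = (1381/49)*104578 = 144422218/49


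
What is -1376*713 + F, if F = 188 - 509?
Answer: -981409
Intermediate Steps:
F = -321
-1376*713 + F = -1376*713 - 321 = -981088 - 321 = -981409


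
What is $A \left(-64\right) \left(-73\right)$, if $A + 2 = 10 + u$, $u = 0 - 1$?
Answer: $32704$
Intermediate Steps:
$u = -1$
$A = 7$ ($A = -2 + \left(10 - 1\right) = -2 + 9 = 7$)
$A \left(-64\right) \left(-73\right) = 7 \left(-64\right) \left(-73\right) = \left(-448\right) \left(-73\right) = 32704$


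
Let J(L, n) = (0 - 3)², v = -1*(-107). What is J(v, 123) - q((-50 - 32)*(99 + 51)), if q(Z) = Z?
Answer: 12309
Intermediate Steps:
v = 107
J(L, n) = 9 (J(L, n) = (-3)² = 9)
J(v, 123) - q((-50 - 32)*(99 + 51)) = 9 - (-50 - 32)*(99 + 51) = 9 - (-82)*150 = 9 - 1*(-12300) = 9 + 12300 = 12309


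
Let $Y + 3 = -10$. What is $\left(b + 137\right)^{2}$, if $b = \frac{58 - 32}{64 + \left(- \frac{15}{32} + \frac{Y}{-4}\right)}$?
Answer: $\frac{86201547201}{4566769} \approx 18876.0$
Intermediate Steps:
$Y = -13$ ($Y = -3 - 10 = -13$)
$b = \frac{832}{2137}$ ($b = \frac{58 - 32}{64 - \left(- \frac{13}{4} + \frac{15}{32}\right)} = \frac{26}{64 - - \frac{89}{32}} = \frac{26}{64 + \left(- \frac{15}{32} + \frac{13}{4}\right)} = \frac{26}{64 + \frac{89}{32}} = \frac{26}{\frac{2137}{32}} = 26 \cdot \frac{32}{2137} = \frac{832}{2137} \approx 0.38933$)
$\left(b + 137\right)^{2} = \left(\frac{832}{2137} + 137\right)^{2} = \left(\frac{293601}{2137}\right)^{2} = \frac{86201547201}{4566769}$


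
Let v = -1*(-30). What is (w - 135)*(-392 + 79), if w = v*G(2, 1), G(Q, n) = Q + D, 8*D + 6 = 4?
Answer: 51645/2 ≈ 25823.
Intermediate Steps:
D = -1/4 (D = -3/4 + (1/8)*4 = -3/4 + 1/2 = -1/4 ≈ -0.25000)
G(Q, n) = -1/4 + Q (G(Q, n) = Q - 1/4 = -1/4 + Q)
v = 30
w = 105/2 (w = 30*(-1/4 + 2) = 30*(7/4) = 105/2 ≈ 52.500)
(w - 135)*(-392 + 79) = (105/2 - 135)*(-392 + 79) = -165/2*(-313) = 51645/2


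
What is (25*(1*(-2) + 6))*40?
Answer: 4000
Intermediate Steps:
(25*(1*(-2) + 6))*40 = (25*(-2 + 6))*40 = (25*4)*40 = 100*40 = 4000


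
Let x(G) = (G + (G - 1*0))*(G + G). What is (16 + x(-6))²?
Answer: 25600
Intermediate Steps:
x(G) = 4*G² (x(G) = (G + (G + 0))*(2*G) = (G + G)*(2*G) = (2*G)*(2*G) = 4*G²)
(16 + x(-6))² = (16 + 4*(-6)²)² = (16 + 4*36)² = (16 + 144)² = 160² = 25600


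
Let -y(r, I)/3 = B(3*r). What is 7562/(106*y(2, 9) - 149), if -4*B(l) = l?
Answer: 3781/164 ≈ 23.055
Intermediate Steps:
B(l) = -l/4
y(r, I) = 9*r/4 (y(r, I) = -(-3)*3*r/4 = -(-9)*r/4 = 9*r/4)
7562/(106*y(2, 9) - 149) = 7562/(106*((9/4)*2) - 149) = 7562/(106*(9/2) - 149) = 7562/(477 - 149) = 7562/328 = 7562*(1/328) = 3781/164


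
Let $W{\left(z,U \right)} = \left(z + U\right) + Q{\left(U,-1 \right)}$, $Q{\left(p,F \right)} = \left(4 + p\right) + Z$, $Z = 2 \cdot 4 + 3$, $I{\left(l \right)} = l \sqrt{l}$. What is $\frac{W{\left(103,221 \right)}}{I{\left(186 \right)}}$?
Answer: $\frac{140 \sqrt{186}}{8649} \approx 0.22076$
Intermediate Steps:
$I{\left(l \right)} = l^{\frac{3}{2}}$
$Z = 11$ ($Z = 8 + 3 = 11$)
$Q{\left(p,F \right)} = 15 + p$ ($Q{\left(p,F \right)} = \left(4 + p\right) + 11 = 15 + p$)
$W{\left(z,U \right)} = 15 + z + 2 U$ ($W{\left(z,U \right)} = \left(z + U\right) + \left(15 + U\right) = \left(U + z\right) + \left(15 + U\right) = 15 + z + 2 U$)
$\frac{W{\left(103,221 \right)}}{I{\left(186 \right)}} = \frac{15 + 103 + 2 \cdot 221}{186^{\frac{3}{2}}} = \frac{15 + 103 + 442}{186 \sqrt{186}} = 560 \frac{\sqrt{186}}{34596} = \frac{140 \sqrt{186}}{8649}$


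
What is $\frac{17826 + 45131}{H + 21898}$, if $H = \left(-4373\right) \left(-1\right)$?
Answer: $\frac{62957}{26271} \approx 2.3964$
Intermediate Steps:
$H = 4373$
$\frac{17826 + 45131}{H + 21898} = \frac{17826 + 45131}{4373 + 21898} = \frac{62957}{26271}$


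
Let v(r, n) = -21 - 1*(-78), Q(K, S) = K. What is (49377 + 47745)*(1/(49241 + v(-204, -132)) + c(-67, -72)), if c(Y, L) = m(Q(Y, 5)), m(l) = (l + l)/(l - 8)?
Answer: 106931435309/616225 ≈ 1.7353e+5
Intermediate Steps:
v(r, n) = 57 (v(r, n) = -21 + 78 = 57)
m(l) = 2*l/(-8 + l) (m(l) = (2*l)/(-8 + l) = 2*l/(-8 + l))
c(Y, L) = 2*Y/(-8 + Y)
(49377 + 47745)*(1/(49241 + v(-204, -132)) + c(-67, -72)) = (49377 + 47745)*(1/(49241 + 57) + 2*(-67)/(-8 - 67)) = 97122*(1/49298 + 2*(-67)/(-75)) = 97122*(1/49298 + 2*(-67)*(-1/75)) = 97122*(1/49298 + 134/75) = 97122*(6606007/3697350) = 106931435309/616225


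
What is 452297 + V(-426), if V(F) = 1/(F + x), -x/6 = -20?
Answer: 138402881/306 ≈ 4.5230e+5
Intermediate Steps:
x = 120 (x = -6*(-20) = 120)
V(F) = 1/(120 + F) (V(F) = 1/(F + 120) = 1/(120 + F))
452297 + V(-426) = 452297 + 1/(120 - 426) = 452297 + 1/(-306) = 452297 - 1/306 = 138402881/306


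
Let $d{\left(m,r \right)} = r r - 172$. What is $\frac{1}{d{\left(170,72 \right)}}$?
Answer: $\frac{1}{5012} \approx 0.00019952$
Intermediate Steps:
$d{\left(m,r \right)} = -172 + r^{2}$ ($d{\left(m,r \right)} = r^{2} - 172 = -172 + r^{2}$)
$\frac{1}{d{\left(170,72 \right)}} = \frac{1}{-172 + 72^{2}} = \frac{1}{-172 + 5184} = \frac{1}{5012}$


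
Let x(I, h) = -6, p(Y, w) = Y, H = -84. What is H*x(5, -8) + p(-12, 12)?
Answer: 492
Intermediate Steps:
H*x(5, -8) + p(-12, 12) = -84*(-6) - 12 = 504 - 12 = 492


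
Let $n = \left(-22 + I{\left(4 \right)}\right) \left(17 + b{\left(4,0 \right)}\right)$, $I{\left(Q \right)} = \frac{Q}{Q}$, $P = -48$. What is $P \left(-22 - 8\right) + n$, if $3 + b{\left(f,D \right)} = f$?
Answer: $1062$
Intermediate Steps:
$b{\left(f,D \right)} = -3 + f$
$I{\left(Q \right)} = 1$
$n = -378$ ($n = \left(-22 + 1\right) \left(17 + \left(-3 + 4\right)\right) = - 21 \left(17 + 1\right) = \left(-21\right) 18 = -378$)
$P \left(-22 - 8\right) + n = - 48 \left(-22 - 8\right) - 378 = \left(-48\right) \left(-30\right) - 378 = 1440 - 378 = 1062$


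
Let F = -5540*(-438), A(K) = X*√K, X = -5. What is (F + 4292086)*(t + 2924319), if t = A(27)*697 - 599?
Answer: 19643322734320 - 70243025730*√3 ≈ 1.9522e+13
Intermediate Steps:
A(K) = -5*√K
t = -599 - 10455*√3 (t = -15*√3*697 - 599 = -10455*√3 - 599 = -599 - 10455*√3 ≈ -18708.)
F = 2426520
(F + 4292086)*(t + 2924319) = (2426520 + 4292086)*((-599 - 10455*√3) + 2924319) = 6718606*(2923720 - 10455*√3) = 19643322734320 - 70243025730*√3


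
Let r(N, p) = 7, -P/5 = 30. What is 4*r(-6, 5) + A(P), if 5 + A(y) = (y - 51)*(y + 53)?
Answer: 19520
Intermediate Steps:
P = -150 (P = -5*30 = -150)
A(y) = -5 + (-51 + y)*(53 + y) (A(y) = -5 + (y - 51)*(y + 53) = -5 + (-51 + y)*(53 + y))
4*r(-6, 5) + A(P) = 4*7 + (-2708 + (-150)**2 + 2*(-150)) = 28 + (-2708 + 22500 - 300) = 28 + 19492 = 19520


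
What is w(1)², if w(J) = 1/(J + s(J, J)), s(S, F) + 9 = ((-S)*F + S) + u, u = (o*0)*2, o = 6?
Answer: 1/64 ≈ 0.015625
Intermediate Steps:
u = 0 (u = (6*0)*2 = 0*2 = 0)
s(S, F) = -9 + S - F*S (s(S, F) = -9 + (((-S)*F + S) + 0) = -9 + ((-F*S + S) + 0) = -9 + ((S - F*S) + 0) = -9 + (S - F*S) = -9 + S - F*S)
w(J) = 1/(-9 - J² + 2*J) (w(J) = 1/(J + (-9 + J - J*J)) = 1/(J + (-9 + J - J²)) = 1/(-9 - J² + 2*J))
w(1)² = (1/(-9 - 1*1² + 2*1))² = (1/(-9 - 1*1 + 2))² = (1/(-9 - 1 + 2))² = (1/(-8))² = (-⅛)² = 1/64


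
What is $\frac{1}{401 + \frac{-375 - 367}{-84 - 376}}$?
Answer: $\frac{230}{92601} \approx 0.0024838$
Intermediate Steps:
$\frac{1}{401 + \frac{-375 - 367}{-84 - 376}} = \frac{1}{401 - \frac{742}{-460}} = \frac{1}{401 - - \frac{371}{230}} = \frac{1}{401 + \frac{371}{230}} = \frac{1}{\frac{92601}{230}} = \frac{230}{92601}$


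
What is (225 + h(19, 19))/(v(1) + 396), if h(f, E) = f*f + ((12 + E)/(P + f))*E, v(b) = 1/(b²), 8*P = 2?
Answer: 47478/30569 ≈ 1.5531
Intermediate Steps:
P = ¼ (P = (⅛)*2 = ¼ ≈ 0.25000)
v(b) = b⁻²
h(f, E) = f² + E*(12 + E)/(¼ + f) (h(f, E) = f*f + ((12 + E)/(¼ + f))*E = f² + ((12 + E)/(¼ + f))*E = f² + E*(12 + E)/(¼ + f))
(225 + h(19, 19))/(v(1) + 396) = (225 + (19² + 4*19² + 4*19³ + 48*19)/(1 + 4*19))/(1⁻² + 396) = (225 + (361 + 4*361 + 4*6859 + 912)/(1 + 76))/(1 + 396) = (225 + (361 + 1444 + 27436 + 912)/77)/397 = (225 + (1/77)*30153)*(1/397) = (225 + 30153/77)*(1/397) = (47478/77)*(1/397) = 47478/30569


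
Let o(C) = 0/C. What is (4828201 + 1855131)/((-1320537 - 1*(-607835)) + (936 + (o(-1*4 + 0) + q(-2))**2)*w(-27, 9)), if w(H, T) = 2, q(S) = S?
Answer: -3341666/355411 ≈ -9.4023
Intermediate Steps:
o(C) = 0
(4828201 + 1855131)/((-1320537 - 1*(-607835)) + (936 + (o(-1*4 + 0) + q(-2))**2)*w(-27, 9)) = (4828201 + 1855131)/((-1320537 - 1*(-607835)) + (936 + (0 - 2)**2)*2) = 6683332/((-1320537 + 607835) + (936 + (-2)**2)*2) = 6683332/(-712702 + (936 + 4)*2) = 6683332/(-712702 + 940*2) = 6683332/(-712702 + 1880) = 6683332/(-710822) = 6683332*(-1/710822) = -3341666/355411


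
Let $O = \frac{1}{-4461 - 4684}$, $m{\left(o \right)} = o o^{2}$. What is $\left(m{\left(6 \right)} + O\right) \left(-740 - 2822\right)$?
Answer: $- \frac{7036086278}{9145} \approx -7.6939 \cdot 10^{5}$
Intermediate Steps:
$m{\left(o \right)} = o^{3}$
$O = - \frac{1}{9145}$ ($O = \frac{1}{-9145} = - \frac{1}{9145} \approx -0.00010935$)
$\left(m{\left(6 \right)} + O\right) \left(-740 - 2822\right) = \left(6^{3} - \frac{1}{9145}\right) \left(-740 - 2822\right) = \left(216 - \frac{1}{9145}\right) \left(-740 - 2822\right) = \frac{1975319 \left(-740 - 2822\right)}{9145} = \frac{1975319}{9145} \left(-3562\right) = - \frac{7036086278}{9145}$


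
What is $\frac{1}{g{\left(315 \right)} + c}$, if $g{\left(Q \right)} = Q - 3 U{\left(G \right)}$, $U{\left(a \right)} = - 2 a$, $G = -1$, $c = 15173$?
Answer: $\frac{1}{15482} \approx 6.4591 \cdot 10^{-5}$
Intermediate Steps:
$g{\left(Q \right)} = -6 + Q$ ($g{\left(Q \right)} = Q - 3 \left(\left(-2\right) \left(-1\right)\right) = Q - 6 = -6 + Q$)
$\frac{1}{g{\left(315 \right)} + c} = \frac{1}{\left(-6 + 315\right) + 15173} = \frac{1}{309 + 15173} = \frac{1}{15482}$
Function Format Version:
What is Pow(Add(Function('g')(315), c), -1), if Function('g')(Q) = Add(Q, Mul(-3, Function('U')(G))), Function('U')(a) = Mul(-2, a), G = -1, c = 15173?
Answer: Rational(1, 15482) ≈ 6.4591e-5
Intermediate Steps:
Function('g')(Q) = Add(-6, Q) (Function('g')(Q) = Add(Q, Mul(-3, Mul(-2, -1))) = Add(Q, Mul(-3, 2)) = Add(Q, -6) = Add(-6, Q))
Pow(Add(Function('g')(315), c), -1) = Pow(Add(Add(-6, 315), 15173), -1) = Pow(Add(309, 15173), -1) = Pow(15482, -1) = Rational(1, 15482)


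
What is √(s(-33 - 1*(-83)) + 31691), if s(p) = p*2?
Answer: √31791 ≈ 178.30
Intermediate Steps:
s(p) = 2*p
√(s(-33 - 1*(-83)) + 31691) = √(2*(-33 - 1*(-83)) + 31691) = √(2*(-33 + 83) + 31691) = √(2*50 + 31691) = √(100 + 31691) = √31791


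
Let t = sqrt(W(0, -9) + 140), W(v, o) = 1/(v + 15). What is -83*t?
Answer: -83*sqrt(31515)/15 ≈ -982.30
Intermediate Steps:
W(v, o) = 1/(15 + v)
t = sqrt(31515)/15 (t = sqrt(1/(15 + 0) + 140) = sqrt(1/15 + 140) = sqrt(2101/15) = sqrt(31515)/15 ≈ 11.835)
-83*t = -83*sqrt(31515)/15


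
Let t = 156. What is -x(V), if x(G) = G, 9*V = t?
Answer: -52/3 ≈ -17.333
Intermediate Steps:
V = 52/3 (V = (⅑)*156 = 52/3 ≈ 17.333)
-x(V) = -1*52/3 = -52/3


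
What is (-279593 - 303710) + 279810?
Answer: -303493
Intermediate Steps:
(-279593 - 303710) + 279810 = -583303 + 279810 = -303493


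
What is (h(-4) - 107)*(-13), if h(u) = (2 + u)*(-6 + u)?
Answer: 1131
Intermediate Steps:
h(u) = (-6 + u)*(2 + u)
(h(-4) - 107)*(-13) = ((-12 + (-4)**2 - 4*(-4)) - 107)*(-13) = ((-12 + 16 + 16) - 107)*(-13) = (20 - 107)*(-13) = -87*(-13) = 1131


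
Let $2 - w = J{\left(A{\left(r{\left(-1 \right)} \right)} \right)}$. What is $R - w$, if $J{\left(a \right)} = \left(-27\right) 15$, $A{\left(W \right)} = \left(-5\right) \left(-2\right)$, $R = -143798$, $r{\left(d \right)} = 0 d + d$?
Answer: $-144205$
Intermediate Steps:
$r{\left(d \right)} = d$ ($r{\left(d \right)} = 0 + d = d$)
$A{\left(W \right)} = 10$
$J{\left(a \right)} = -405$
$w = 407$ ($w = 2 - -405 = 2 + 405 = 407$)
$R - w = -143798 - 407 = -144205$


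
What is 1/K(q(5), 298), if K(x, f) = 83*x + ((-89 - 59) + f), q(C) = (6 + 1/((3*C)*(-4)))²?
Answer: 3600/11237123 ≈ 0.00032037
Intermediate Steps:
q(C) = (6 - 1/(12*C))² (q(C) = (6 + 1/(-12*C))² = (6 - 1/(12*C))²)
K(x, f) = -148 + f + 83*x (K(x, f) = 83*x + (-148 + f) = -148 + f + 83*x)
1/K(q(5), 298) = 1/(-148 + 298 + 83*((1/144)*(-1 + 72*5)²/5²)) = 1/(-148 + 298 + 83*((1/144)*(1/25)*(-1 + 360)²)) = 1/(-148 + 298 + 83*((1/144)*(1/25)*359²)) = 1/(-148 + 298 + 83*((1/144)*(1/25)*128881)) = 1/(-148 + 298 + 83*(128881/3600)) = 1/(-148 + 298 + 10697123/3600) = 1/(11237123/3600) = 3600/11237123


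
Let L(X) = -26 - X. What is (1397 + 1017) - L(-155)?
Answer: 2285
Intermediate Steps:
(1397 + 1017) - L(-155) = (1397 + 1017) - (-26 - 1*(-155)) = 2414 - (-26 + 155) = 2414 - 1*129 = 2414 - 129 = 2285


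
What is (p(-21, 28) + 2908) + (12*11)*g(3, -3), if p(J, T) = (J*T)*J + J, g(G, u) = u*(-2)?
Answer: 16027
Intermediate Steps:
g(G, u) = -2*u
p(J, T) = J + T*J² (p(J, T) = T*J² + J = J + T*J²)
(p(-21, 28) + 2908) + (12*11)*g(3, -3) = (-21*(1 - 21*28) + 2908) + (12*11)*(-2*(-3)) = (-21*(1 - 588) + 2908) + 132*6 = (-21*(-587) + 2908) + 792 = (12327 + 2908) + 792 = 15235 + 792 = 16027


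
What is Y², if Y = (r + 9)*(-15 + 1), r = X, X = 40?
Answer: 470596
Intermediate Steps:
r = 40
Y = -686 (Y = (40 + 9)*(-15 + 1) = 49*(-14) = -686)
Y² = (-686)² = 470596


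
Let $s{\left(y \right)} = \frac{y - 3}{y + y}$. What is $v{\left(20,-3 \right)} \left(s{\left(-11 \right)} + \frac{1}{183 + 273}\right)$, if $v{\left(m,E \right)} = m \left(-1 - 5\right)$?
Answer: $- \frac{16015}{209} \approx -76.627$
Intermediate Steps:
$s{\left(y \right)} = \frac{-3 + y}{2 y}$
$v{\left(m,E \right)} = - 6 m$ ($v{\left(m,E \right)} = m \left(-6\right) = - 6 m$)
$v{\left(20,-3 \right)} \left(s{\left(-11 \right)} + \frac{1}{183 + 273}\right) = \left(-6\right) 20 \left(\frac{-3 - 11}{2 \left(-11\right)} + \frac{1}{183 + 273}\right) = - 120 \left(\frac{1}{2} \left(- \frac{1}{11}\right) \left(-14\right) + \frac{1}{456}\right) = - 120 \left(\frac{7}{11} + \frac{1}{456}\right) = \left(-120\right) \frac{3203}{5016} = - \frac{16015}{209}$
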